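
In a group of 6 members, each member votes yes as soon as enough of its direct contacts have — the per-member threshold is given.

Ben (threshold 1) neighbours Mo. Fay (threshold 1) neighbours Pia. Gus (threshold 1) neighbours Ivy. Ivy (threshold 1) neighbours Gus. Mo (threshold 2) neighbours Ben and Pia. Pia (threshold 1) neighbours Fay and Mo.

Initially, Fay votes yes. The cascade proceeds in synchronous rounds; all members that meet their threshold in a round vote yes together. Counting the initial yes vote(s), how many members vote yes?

2

Round 1 — Fay votes yes (initial).
Round 2 — checking thresholds:
  Pia: 1 of 2 neighbours ≥ 1, votes yes.
Round 3 — no new yes votes; cascade stops.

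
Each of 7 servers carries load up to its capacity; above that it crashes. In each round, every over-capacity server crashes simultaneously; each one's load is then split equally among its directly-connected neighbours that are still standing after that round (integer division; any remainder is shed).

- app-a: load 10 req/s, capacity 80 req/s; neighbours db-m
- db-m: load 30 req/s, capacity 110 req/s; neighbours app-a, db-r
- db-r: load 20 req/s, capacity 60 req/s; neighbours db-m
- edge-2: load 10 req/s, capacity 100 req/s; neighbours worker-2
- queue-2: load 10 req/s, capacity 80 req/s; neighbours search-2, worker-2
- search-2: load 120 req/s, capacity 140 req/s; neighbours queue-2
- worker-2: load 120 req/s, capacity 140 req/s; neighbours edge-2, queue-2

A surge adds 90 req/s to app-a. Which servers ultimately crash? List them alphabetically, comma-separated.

app-a, db-m, db-r

Round 1 — app-a at 100 > 80. app-a crashes.
  app-a sheds 100 req/s to db-m: 100 each.
    db-m: 30+100 = 130 > 110
Round 2 — db-m crashes.
  db-m sheds 130 req/s to db-r: 130 each.
    db-r: 20+130 = 150 > 60
Round 3 — db-r crashes.
  db-r sheds 150 req/s: no online neighbours, lost.
No further crashes.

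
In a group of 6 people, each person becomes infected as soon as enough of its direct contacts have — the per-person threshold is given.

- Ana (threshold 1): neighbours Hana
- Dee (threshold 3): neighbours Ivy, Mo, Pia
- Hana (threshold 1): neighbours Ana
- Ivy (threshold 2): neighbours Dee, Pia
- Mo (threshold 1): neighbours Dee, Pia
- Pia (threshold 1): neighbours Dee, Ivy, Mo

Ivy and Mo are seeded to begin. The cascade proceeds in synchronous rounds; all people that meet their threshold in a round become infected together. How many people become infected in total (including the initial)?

4

Round 1 — Ivy, Mo become infected (initial).
Round 2 — checking thresholds:
  Dee: 2 of 3 neighbours < 3, holds.
  Pia: 2 of 3 neighbours ≥ 1, becomes infected.
Round 3 — checking thresholds:
  Dee: 3 of 3 neighbours ≥ 3, becomes infected.
Round 4 — no new infections; cascade stops.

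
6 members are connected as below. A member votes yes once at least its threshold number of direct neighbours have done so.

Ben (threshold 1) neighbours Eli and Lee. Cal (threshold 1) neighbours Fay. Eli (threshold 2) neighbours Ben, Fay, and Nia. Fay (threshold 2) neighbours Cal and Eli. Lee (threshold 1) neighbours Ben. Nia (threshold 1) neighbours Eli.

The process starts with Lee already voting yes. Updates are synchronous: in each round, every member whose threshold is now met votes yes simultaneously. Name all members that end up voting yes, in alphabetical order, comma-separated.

Round 1 — Lee votes yes (initial).
Round 2 — checking thresholds:
  Ben: 1 of 2 neighbours ≥ 1, votes yes.
Round 3 — no new yes votes; cascade stops.

Ben, Lee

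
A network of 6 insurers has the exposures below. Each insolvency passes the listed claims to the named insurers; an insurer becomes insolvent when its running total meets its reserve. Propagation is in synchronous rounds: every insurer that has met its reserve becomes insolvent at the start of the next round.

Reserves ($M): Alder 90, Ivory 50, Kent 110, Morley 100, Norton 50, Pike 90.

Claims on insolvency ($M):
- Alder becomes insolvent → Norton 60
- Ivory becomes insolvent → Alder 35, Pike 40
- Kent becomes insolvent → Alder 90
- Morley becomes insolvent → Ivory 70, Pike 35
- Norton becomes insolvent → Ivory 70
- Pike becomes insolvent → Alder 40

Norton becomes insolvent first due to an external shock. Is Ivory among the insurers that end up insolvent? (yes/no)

yes

Round 1 — Norton becomes insolvent (initial).
  Ivory: +70 → 70 ≥ 50
Round 2 — Ivory becomes insolvent.
  Alder: +35 → 35 < 90
  Pike: +40 → 40 < 90
No further insolvencies.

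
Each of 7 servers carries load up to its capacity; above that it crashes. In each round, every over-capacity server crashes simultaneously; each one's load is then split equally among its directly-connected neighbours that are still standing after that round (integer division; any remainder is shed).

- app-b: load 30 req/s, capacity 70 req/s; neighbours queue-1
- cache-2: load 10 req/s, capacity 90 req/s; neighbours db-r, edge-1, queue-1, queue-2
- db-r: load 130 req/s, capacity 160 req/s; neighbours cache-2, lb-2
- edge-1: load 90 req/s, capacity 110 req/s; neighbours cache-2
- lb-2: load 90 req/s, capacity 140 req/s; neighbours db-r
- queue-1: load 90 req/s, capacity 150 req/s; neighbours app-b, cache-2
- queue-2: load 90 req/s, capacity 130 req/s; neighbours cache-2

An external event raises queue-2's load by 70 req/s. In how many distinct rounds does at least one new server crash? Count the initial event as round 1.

4

Round 1 — queue-2 at 160 > 130. queue-2 crashes.
  queue-2 sheds 160 req/s to cache-2: 160 each.
    cache-2: 10+160 = 170 > 90
Round 2 — cache-2 crashes.
  cache-2 sheds 170 req/s to db-r, edge-1, queue-1: 56 each (2 lost).
    db-r: 130+56 = 186 > 160
    edge-1: 90+56 = 146 > 110
    queue-1: 90+56 = 146 ≤ 150
Round 3 — db-r, edge-1 crash.
  db-r sheds 186 req/s to lb-2: 186 each.
    lb-2: 90+186 = 276 > 140
  edge-1 sheds 146 req/s: no online neighbours, lost.
Round 4 — lb-2 crashes.
  lb-2 sheds 276 req/s: no online neighbours, lost.
No further crashes.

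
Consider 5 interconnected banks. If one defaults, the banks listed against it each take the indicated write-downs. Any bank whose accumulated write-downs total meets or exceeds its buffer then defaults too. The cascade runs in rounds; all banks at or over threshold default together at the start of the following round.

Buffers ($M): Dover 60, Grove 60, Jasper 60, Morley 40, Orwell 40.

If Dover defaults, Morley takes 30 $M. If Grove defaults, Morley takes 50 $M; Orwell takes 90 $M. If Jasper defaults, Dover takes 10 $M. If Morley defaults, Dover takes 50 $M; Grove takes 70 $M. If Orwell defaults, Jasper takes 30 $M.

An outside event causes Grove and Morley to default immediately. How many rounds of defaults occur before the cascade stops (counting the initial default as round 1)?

2

Round 1 — Grove, Morley default (initial).
  Dover: +50 → 50 < 60
  Orwell: +90 → 90 ≥ 40
Round 2 — Orwell defaults.
  Jasper: +30 → 30 < 60
No further defaults.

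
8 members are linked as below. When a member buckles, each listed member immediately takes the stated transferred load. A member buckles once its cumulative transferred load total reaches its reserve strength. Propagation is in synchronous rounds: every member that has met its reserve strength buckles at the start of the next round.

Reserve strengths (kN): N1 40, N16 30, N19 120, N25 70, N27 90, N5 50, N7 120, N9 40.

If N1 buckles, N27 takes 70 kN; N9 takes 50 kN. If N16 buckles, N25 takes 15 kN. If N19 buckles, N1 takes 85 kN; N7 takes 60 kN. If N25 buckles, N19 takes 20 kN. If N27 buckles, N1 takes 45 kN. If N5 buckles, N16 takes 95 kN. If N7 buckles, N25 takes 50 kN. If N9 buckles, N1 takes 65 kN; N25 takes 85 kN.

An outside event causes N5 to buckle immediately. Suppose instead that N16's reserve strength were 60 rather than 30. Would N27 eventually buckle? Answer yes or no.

no

With N16's reserve strength at 60:
Round 1 — N5 buckles (initial).
  N16: +95 → 95 ≥ 60
Round 2 — N16 buckles.
  N25: +15 → 15 < 70
No further bucklings.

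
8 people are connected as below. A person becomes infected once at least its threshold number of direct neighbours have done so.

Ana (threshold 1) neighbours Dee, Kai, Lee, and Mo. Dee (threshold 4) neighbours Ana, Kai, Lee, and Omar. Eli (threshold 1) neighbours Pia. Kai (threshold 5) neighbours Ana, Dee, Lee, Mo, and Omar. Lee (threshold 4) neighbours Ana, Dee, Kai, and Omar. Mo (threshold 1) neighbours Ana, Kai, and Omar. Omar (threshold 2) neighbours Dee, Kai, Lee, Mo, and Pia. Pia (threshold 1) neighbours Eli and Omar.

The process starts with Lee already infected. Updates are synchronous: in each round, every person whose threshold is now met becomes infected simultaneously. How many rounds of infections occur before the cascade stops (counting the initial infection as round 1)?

Round 1 — Lee becomes infected (initial).
Round 2 — checking thresholds:
  Ana: 1 of 4 neighbours ≥ 1, becomes infected.
  Dee: 1 of 4 neighbours < 4, below threshold.
  Kai: 1 of 5 neighbours < 5, below threshold.
  Omar: 1 of 5 neighbours < 2, below threshold.
Round 3 — checking thresholds:
  Dee: 2 of 4 neighbours < 4, below threshold.
  Kai: 2 of 5 neighbours < 5, below threshold.
  Mo: 1 of 3 neighbours ≥ 1, becomes infected.
  Omar: 1 of 5 neighbours < 2, below threshold.
Round 4 — checking thresholds:
  Dee: 2 of 4 neighbours < 4, below threshold.
  Kai: 3 of 5 neighbours < 5, below threshold.
  Omar: 2 of 5 neighbours ≥ 2, becomes infected.
Round 5 — checking thresholds:
  Dee: 3 of 4 neighbours < 4, below threshold.
  Kai: 4 of 5 neighbours < 5, below threshold.
  Pia: 1 of 2 neighbours ≥ 1, becomes infected.
Round 6 — checking thresholds:
  Dee: 3 of 4 neighbours < 4, below threshold.
  Eli: 1 of 1 neighbours ≥ 1, becomes infected.
  Kai: 4 of 5 neighbours < 5, below threshold.
Round 7 — no new infections; cascade stops.

6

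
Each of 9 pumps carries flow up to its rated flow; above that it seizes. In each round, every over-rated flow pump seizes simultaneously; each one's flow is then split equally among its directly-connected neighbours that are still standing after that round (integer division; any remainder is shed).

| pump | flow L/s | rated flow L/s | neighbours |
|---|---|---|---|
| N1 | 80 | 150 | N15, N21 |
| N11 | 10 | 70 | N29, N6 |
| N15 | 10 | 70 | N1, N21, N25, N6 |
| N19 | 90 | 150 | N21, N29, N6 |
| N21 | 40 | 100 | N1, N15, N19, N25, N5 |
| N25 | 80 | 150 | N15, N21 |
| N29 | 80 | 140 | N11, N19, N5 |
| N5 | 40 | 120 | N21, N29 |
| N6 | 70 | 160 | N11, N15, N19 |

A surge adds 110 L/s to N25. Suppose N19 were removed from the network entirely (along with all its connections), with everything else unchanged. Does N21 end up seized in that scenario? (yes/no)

With N19 removed:
Round 1 — N25 at 190 > 150. N25 seizes.
  N25 sheds 190 L/s to N15, N21: 95 each.
    N15: 10+95 = 105 > 70
    N21: 40+95 = 135 > 100
Round 2 — N15, N21 seize.
  N15 sheds 105 L/s to N1, N6: 52 each (1 lost).
    N1: 80+52 = 132 ≤ 150
    N6: 70+52 = 122 ≤ 160
  N21 sheds 135 L/s to N1, N5: 67 each (1 lost).
    N1: 132+67 = 199 > 150
    N5: 40+67 = 107 ≤ 120
Round 3 — N1 seizes.
  N1 sheds 199 L/s: no online neighbours, lost.
No further seizures.

yes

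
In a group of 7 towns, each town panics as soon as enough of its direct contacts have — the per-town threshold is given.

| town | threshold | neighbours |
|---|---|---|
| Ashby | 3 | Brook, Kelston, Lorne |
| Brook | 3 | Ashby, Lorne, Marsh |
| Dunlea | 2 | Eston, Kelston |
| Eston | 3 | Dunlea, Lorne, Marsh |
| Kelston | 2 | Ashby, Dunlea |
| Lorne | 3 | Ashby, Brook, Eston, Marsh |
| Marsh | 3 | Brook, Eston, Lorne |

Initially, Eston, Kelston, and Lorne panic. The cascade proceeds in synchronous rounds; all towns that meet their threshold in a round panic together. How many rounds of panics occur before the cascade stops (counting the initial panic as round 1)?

Round 1 — Eston, Kelston, Lorne panic (initial).
Round 2 — checking thresholds:
  Ashby: 2 of 3 neighbours < 3, holds.
  Brook: 1 of 3 neighbours < 3, holds.
  Dunlea: 2 of 2 neighbours ≥ 2, panics.
  Marsh: 2 of 3 neighbours < 3, holds.
Round 3 — no new panics; cascade stops.

2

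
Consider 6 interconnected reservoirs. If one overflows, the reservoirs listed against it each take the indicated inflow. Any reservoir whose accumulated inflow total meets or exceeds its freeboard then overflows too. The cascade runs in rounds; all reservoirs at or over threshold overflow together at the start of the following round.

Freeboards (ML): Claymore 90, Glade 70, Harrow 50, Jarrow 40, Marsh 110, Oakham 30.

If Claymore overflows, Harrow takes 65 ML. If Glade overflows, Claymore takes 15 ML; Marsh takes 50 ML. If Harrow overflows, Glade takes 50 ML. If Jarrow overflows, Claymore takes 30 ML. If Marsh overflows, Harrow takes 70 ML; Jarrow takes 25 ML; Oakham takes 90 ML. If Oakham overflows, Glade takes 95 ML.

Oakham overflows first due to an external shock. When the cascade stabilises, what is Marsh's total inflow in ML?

50

Round 1 — Oakham overflows (initial).
  Glade: +95 → 95 ≥ 70
Round 2 — Glade overflows.
  Claymore: +15 → 15 < 90
  Marsh: +50 → 50 < 110
No further overflows.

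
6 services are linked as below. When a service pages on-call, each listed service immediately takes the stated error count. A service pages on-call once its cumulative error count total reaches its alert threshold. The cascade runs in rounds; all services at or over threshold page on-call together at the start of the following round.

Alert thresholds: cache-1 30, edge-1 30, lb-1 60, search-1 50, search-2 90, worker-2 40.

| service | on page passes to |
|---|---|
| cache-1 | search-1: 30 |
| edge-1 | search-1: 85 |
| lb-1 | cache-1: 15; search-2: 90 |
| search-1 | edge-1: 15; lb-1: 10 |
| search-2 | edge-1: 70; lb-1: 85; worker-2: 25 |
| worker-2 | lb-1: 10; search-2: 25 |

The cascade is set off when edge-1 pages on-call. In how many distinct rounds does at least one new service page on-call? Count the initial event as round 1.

Round 1 — edge-1 pages on-call (initial).
  search-1: +85 → 85 ≥ 50
Round 2 — search-1 pages on-call.
  lb-1: +10 → 10 < 60
No further pages.

2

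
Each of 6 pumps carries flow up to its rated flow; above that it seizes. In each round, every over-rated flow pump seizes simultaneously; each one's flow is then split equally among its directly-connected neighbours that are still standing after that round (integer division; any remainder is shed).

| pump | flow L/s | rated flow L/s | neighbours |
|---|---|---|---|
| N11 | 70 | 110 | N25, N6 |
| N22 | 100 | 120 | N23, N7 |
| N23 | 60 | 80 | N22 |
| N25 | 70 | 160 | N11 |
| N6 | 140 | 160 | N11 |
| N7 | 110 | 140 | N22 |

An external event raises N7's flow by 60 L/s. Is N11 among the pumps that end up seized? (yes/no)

no

Round 1 — N7 at 170 > 140. N7 seizes.
  N7 sheds 170 L/s to N22: 170 each.
    N22: 100+170 = 270 > 120
Round 2 — N22 seizes.
  N22 sheds 270 L/s to N23: 270 each.
    N23: 60+270 = 330 > 80
Round 3 — N23 seizes.
  N23 sheds 330 L/s: no online neighbours, lost.
No further seizures.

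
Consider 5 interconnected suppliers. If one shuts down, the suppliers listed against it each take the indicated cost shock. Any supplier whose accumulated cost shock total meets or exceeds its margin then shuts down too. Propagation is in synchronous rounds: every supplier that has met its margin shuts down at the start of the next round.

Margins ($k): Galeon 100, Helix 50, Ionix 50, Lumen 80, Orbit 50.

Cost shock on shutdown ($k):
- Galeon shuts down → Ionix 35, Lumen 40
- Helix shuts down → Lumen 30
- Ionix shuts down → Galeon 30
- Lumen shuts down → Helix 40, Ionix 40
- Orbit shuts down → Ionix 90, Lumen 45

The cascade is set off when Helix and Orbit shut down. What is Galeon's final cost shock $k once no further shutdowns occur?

Round 1 — Helix, Orbit shut down (initial).
  Ionix: +90 → 90 ≥ 50
  Lumen: +30+45 → 75 < 80
Round 2 — Ionix shuts down.
  Galeon: +30 → 30 < 100
No further shutdowns.

30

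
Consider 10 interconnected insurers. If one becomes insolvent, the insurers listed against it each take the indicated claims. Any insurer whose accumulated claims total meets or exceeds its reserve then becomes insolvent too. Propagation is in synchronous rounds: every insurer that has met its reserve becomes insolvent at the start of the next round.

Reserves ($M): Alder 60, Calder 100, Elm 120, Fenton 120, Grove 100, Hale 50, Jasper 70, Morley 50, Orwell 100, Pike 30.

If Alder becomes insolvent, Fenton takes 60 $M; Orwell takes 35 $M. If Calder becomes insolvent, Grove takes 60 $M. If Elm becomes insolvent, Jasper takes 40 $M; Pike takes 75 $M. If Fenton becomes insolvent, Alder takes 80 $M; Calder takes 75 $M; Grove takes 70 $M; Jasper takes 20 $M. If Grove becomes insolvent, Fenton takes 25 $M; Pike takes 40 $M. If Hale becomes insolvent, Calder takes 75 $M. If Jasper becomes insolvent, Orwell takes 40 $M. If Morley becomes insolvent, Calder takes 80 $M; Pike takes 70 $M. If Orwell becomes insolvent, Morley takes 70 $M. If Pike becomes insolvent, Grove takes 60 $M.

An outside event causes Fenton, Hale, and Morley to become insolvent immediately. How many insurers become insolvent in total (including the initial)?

Round 1 — Fenton, Hale, Morley become insolvent (initial).
  Alder: +80 → 80 ≥ 60
  Calder: +75+75+80 → 230 ≥ 100
  Grove: +70 → 70 < 100
  Jasper: +20 → 20 < 70
  Pike: +70 → 70 ≥ 30
Round 2 — Alder, Calder, Pike become insolvent.
  Grove: +60+60 → 190 ≥ 100
  Orwell: +35 → 35 < 100
Round 3 — Grove becomes insolvent.
No further insolvencies.

7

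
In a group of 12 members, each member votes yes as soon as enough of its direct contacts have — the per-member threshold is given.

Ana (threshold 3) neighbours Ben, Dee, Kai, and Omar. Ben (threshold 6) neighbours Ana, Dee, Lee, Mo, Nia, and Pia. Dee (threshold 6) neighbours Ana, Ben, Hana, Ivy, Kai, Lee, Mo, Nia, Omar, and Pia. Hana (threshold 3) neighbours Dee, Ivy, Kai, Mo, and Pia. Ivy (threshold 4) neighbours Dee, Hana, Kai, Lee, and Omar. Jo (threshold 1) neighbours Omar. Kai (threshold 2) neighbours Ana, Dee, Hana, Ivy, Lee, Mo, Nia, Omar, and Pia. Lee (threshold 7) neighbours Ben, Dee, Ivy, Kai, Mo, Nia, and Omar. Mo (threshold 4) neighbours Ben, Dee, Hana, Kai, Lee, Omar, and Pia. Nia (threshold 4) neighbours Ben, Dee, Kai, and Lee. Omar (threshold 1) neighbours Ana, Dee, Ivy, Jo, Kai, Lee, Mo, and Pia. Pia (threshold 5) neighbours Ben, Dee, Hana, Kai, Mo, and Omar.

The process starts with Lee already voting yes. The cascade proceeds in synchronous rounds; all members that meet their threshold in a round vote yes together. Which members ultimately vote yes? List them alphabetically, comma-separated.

Round 1 — Lee votes yes (initial).
Round 2 — checking thresholds:
  Ben: 1 of 6 neighbours < 6, not yet.
  Dee: 1 of 10 neighbours < 6, not yet.
  Ivy: 1 of 5 neighbours < 4, not yet.
  Kai: 1 of 9 neighbours < 2, not yet.
  Mo: 1 of 7 neighbours < 4, not yet.
  Nia: 1 of 4 neighbours < 4, not yet.
  Omar: 1 of 8 neighbours ≥ 1, votes yes.
Round 3 — checking thresholds:
  Ana: 1 of 4 neighbours < 3, not yet.
  Ben: 1 of 6 neighbours < 6, not yet.
  Dee: 2 of 10 neighbours < 6, not yet.
  Ivy: 2 of 5 neighbours < 4, not yet.
  Jo: 1 of 1 neighbours ≥ 1, votes yes.
  Kai: 2 of 9 neighbours ≥ 2, votes yes.
  Mo: 2 of 7 neighbours < 4, not yet.
  Nia: 1 of 4 neighbours < 4, not yet.
  Pia: 1 of 6 neighbours < 5, not yet.
Round 4 — no new yes votes; cascade stops.

Jo, Kai, Lee, Omar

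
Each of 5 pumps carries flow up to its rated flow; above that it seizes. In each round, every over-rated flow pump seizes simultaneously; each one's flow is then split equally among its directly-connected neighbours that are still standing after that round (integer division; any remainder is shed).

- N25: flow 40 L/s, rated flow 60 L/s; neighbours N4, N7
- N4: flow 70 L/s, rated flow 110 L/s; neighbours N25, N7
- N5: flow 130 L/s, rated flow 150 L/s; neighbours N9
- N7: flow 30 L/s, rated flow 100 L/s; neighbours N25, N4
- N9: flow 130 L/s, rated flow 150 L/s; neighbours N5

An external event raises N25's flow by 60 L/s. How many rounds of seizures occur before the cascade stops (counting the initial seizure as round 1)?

Round 1 — N25 at 100 > 60. N25 seizes.
  N25 sheds 100 L/s to N4, N7: 50 each.
    N4: 70+50 = 120 > 110
    N7: 30+50 = 80 ≤ 100
Round 2 — N4 seizes.
  N4 sheds 120 L/s to N7: 120 each.
    N7: 80+120 = 200 > 100
Round 3 — N7 seizes.
  N7 sheds 200 L/s: no online neighbours, lost.
No further seizures.

3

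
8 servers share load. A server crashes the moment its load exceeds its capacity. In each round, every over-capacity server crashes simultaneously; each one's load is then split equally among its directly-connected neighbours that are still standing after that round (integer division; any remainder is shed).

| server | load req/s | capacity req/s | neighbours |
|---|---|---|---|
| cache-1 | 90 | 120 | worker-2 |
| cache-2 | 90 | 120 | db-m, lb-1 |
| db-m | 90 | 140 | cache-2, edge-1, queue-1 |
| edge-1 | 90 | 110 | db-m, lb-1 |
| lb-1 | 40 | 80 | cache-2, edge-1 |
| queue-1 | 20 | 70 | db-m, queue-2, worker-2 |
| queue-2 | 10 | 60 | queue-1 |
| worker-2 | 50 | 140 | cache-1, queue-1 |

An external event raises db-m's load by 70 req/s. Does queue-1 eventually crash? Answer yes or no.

Round 1 — db-m at 160 > 140. db-m crashes.
  db-m sheds 160 req/s to cache-2, edge-1, queue-1: 53 each (1 lost).
    cache-2: 90+53 = 143 > 120
    edge-1: 90+53 = 143 > 110
    queue-1: 20+53 = 73 > 70
Round 2 — cache-2, edge-1, queue-1 crash.
  cache-2 sheds 143 req/s to lb-1: 143 each.
    lb-1: 40+143 = 183 > 80
  edge-1 sheds 143 req/s to lb-1: 143 each.
    lb-1: 183+143 = 326 > 80
  queue-1 sheds 73 req/s to queue-2, worker-2: 36 each (1 lost).
    queue-2: 10+36 = 46 ≤ 60
    worker-2: 50+36 = 86 ≤ 140
Round 3 — lb-1 crashes.
  lb-1 sheds 326 req/s: no online neighbours, lost.
No further crashes.

yes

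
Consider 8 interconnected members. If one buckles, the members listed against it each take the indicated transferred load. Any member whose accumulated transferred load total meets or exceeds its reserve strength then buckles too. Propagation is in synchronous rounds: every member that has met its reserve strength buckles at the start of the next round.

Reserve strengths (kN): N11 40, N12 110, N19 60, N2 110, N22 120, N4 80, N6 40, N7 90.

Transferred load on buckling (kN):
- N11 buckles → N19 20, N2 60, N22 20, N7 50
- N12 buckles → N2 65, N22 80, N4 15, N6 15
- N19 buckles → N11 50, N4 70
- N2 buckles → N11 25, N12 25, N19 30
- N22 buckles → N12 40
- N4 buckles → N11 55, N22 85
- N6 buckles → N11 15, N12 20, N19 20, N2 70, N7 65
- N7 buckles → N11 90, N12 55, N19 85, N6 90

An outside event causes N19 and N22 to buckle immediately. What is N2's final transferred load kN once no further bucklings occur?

Round 1 — N19, N22 buckle (initial).
  N11: +50 → 50 ≥ 40
  N12: +40 → 40 < 110
  N4: +70 → 70 < 80
Round 2 — N11 buckles.
  N2: +60 → 60 < 110
  N7: +50 → 50 < 90
No further bucklings.

60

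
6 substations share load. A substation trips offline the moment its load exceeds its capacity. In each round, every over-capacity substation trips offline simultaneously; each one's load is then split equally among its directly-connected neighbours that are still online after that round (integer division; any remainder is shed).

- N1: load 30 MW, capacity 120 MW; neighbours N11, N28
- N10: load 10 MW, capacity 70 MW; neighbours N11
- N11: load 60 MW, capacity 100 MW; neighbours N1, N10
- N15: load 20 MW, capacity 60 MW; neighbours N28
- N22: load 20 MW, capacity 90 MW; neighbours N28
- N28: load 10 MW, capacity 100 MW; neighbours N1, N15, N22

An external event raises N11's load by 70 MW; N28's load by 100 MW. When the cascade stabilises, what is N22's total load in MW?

56

Round 1 — N11 at 130 > 100; N28 at 110 > 100. N11, N28 trip offline.
  N11 sheds 130 MW to N1, N10: 65 each.
    N1: 30+65 = 95 ≤ 120
    N10: 10+65 = 75 > 70
  N28 sheds 110 MW to N1, N15, N22: 36 each (2 lost).
    N1: 95+36 = 131 > 120
    N15: 20+36 = 56 ≤ 60
    N22: 20+36 = 56 ≤ 90
Round 2 — N1, N10 trip offline.
  N1 sheds 131 MW: no online neighbours, lost.
  N10 sheds 75 MW: no online neighbours, lost.
No further trips.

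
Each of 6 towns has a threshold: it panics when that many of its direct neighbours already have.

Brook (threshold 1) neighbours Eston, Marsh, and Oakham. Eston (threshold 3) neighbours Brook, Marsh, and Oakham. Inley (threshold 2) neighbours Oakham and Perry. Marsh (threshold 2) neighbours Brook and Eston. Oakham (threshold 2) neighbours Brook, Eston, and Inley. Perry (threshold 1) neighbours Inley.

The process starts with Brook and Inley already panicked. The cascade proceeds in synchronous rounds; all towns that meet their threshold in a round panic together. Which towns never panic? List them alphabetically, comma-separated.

Eston, Marsh

Round 1 — Brook, Inley panic (initial).
Round 2 — checking thresholds:
  Eston: 1 of 3 neighbours < 3, not yet.
  Marsh: 1 of 2 neighbours < 2, not yet.
  Oakham: 2 of 3 neighbours ≥ 2, panics.
  Perry: 1 of 1 neighbours ≥ 1, panics.
Round 3 — no new panics; cascade stops.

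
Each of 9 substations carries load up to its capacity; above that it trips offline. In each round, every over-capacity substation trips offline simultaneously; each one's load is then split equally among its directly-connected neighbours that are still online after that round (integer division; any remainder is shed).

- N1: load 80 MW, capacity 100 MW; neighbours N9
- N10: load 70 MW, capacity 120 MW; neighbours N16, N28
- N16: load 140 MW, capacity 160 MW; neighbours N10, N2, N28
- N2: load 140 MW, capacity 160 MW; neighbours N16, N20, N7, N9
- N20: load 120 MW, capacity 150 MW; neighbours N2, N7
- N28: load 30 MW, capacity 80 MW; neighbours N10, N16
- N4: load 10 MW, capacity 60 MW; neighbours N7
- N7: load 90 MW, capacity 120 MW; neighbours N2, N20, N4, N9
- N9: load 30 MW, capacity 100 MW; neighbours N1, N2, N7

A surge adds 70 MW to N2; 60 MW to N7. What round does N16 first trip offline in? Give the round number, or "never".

Round 1 — N2 at 210 > 160; N7 at 150 > 120. N2, N7 trip offline.
  N2 sheds 210 MW to N16, N20, N9: 70 each.
    N16: 140+70 = 210 > 160
    N20: 120+70 = 190 > 150
    N9: 30+70 = 100 ≤ 100
  N7 sheds 150 MW to N20, N4, N9: 50 each.
    N20: 190+50 = 240 > 150
    N4: 10+50 = 60 ≤ 60
    N9: 100+50 = 150 > 100
Round 2 — N16, N20, N9 trip offline.
  N16 sheds 210 MW to N10, N28: 105 each.
    N10: 70+105 = 175 > 120
    N28: 30+105 = 135 > 80
  N20 sheds 240 MW: no online neighbours, lost.
  N9 sheds 150 MW to N1: 150 each.
    N1: 80+150 = 230 > 100
Round 3 — N1, N10, N28 trip offline.
  N1 sheds 230 MW: no online neighbours, lost.
  N10 sheds 175 MW: no online neighbours, lost.
  N28 sheds 135 MW: no online neighbours, lost.
No further trips.

2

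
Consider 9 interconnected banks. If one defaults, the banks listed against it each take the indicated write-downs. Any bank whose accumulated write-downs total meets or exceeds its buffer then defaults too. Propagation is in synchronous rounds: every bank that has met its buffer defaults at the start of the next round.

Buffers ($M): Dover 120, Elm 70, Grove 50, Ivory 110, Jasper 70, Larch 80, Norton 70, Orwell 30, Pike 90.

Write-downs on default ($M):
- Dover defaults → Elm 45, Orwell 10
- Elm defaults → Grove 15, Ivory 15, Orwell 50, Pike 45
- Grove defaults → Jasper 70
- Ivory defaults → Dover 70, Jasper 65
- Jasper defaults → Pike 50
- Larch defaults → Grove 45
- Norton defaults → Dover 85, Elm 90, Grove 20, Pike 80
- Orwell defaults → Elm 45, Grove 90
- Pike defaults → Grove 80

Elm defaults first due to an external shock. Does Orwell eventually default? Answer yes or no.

yes

Round 1 — Elm defaults (initial).
  Grove: +15 → 15 < 50
  Ivory: +15 → 15 < 110
  Orwell: +50 → 50 ≥ 30
  Pike: +45 → 45 < 90
Round 2 — Orwell defaults.
  Grove: +90 → 105 ≥ 50
Round 3 — Grove defaults.
  Jasper: +70 → 70 ≥ 70
Round 4 — Jasper defaults.
  Pike: +50 → 95 ≥ 90
Round 5 — Pike defaults.
No further defaults.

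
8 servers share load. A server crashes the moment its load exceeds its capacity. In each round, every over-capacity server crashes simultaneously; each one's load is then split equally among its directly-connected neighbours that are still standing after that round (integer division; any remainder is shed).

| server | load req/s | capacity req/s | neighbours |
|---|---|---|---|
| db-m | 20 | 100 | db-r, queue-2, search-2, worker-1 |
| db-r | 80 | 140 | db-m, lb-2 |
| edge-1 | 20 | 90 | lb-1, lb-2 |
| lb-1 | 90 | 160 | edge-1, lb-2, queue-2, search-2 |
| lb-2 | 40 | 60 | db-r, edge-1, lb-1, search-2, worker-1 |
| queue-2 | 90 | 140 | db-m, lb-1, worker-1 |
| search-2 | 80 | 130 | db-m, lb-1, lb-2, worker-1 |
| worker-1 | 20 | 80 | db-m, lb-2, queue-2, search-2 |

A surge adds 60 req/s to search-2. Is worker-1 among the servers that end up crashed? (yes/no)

Round 1 — search-2 at 140 > 130. search-2 crashes.
  search-2 sheds 140 req/s to db-m, lb-1, lb-2, worker-1: 35 each.
    db-m: 20+35 = 55 ≤ 100
    lb-1: 90+35 = 125 ≤ 160
    lb-2: 40+35 = 75 > 60
    worker-1: 20+35 = 55 ≤ 80
Round 2 — lb-2 crashes.
  lb-2 sheds 75 req/s to db-r, edge-1, lb-1, worker-1: 18 each (3 lost).
    db-r: 80+18 = 98 ≤ 140
    edge-1: 20+18 = 38 ≤ 90
    lb-1: 125+18 = 143 ≤ 160
    worker-1: 55+18 = 73 ≤ 80
No further crashes.

no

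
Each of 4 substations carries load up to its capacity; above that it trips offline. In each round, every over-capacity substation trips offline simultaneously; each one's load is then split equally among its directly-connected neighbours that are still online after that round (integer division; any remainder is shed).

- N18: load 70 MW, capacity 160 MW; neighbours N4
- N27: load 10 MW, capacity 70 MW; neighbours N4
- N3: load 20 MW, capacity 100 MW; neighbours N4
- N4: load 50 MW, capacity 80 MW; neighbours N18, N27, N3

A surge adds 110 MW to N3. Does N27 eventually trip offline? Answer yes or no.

yes

Round 1 — N3 at 130 > 100. N3 trips offline.
  N3 sheds 130 MW to N4: 130 each.
    N4: 50+130 = 180 > 80
Round 2 — N4 trips offline.
  N4 sheds 180 MW to N18, N27: 90 each.
    N18: 70+90 = 160 ≤ 160
    N27: 10+90 = 100 > 70
Round 3 — N27 trips offline.
  N27 sheds 100 MW: no online neighbours, lost.
No further trips.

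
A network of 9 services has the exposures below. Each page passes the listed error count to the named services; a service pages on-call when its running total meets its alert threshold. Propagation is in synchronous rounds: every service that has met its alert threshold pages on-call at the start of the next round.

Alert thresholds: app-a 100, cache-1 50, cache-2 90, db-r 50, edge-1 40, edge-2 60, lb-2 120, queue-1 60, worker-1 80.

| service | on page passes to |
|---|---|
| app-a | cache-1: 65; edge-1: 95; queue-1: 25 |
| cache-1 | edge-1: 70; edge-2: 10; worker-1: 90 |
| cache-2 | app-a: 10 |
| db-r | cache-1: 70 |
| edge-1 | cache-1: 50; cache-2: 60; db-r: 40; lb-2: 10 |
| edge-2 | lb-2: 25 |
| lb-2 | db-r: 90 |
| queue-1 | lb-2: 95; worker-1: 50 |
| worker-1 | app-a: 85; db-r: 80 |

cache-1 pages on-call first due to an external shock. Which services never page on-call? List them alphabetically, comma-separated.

app-a, cache-2, edge-2, lb-2, queue-1

Round 1 — cache-1 pages on-call (initial).
  edge-1: +70 → 70 ≥ 40
  edge-2: +10 → 10 < 60
  worker-1: +90 → 90 ≥ 80
Round 2 — edge-1, worker-1 page on-call.
  app-a: +85 → 85 < 100
  cache-2: +60 → 60 < 90
  db-r: +40+80 → 120 ≥ 50
  lb-2: +10 → 10 < 120
Round 3 — db-r pages on-call.
No further pages.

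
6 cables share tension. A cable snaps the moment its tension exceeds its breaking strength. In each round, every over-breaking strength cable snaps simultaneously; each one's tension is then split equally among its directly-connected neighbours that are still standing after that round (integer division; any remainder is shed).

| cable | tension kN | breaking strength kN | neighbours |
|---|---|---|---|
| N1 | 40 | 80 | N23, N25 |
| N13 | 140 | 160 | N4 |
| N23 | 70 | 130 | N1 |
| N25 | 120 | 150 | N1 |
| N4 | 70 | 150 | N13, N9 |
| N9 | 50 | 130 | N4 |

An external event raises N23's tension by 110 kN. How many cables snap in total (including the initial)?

3

Round 1 — N23 at 180 > 130. N23 snaps.
  N23 sheds 180 kN to N1: 180 each.
    N1: 40+180 = 220 > 80
Round 2 — N1 snaps.
  N1 sheds 220 kN to N25: 220 each.
    N25: 120+220 = 340 > 150
Round 3 — N25 snaps.
  N25 sheds 340 kN: no online neighbours, lost.
No further breaks.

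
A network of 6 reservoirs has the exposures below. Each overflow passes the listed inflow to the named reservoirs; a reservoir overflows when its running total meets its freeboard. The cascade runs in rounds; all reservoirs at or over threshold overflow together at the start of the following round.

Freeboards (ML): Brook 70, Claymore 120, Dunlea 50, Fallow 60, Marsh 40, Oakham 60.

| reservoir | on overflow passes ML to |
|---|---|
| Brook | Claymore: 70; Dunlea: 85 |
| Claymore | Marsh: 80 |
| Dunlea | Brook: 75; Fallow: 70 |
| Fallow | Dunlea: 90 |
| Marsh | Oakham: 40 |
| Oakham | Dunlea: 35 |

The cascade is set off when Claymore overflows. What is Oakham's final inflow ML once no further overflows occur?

40

Round 1 — Claymore overflows (initial).
  Marsh: +80 → 80 ≥ 40
Round 2 — Marsh overflows.
  Oakham: +40 → 40 < 60
No further overflows.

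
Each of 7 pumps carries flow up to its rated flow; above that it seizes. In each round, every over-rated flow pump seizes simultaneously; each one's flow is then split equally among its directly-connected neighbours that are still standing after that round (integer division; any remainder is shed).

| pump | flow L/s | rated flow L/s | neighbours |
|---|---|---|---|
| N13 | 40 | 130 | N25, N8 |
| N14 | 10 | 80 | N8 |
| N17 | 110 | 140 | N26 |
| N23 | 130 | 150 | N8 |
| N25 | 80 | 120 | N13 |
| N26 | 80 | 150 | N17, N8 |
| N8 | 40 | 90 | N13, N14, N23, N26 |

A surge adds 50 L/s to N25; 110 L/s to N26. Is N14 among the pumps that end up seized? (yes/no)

Round 1 — N25 at 130 > 120; N26 at 190 > 150. N25, N26 seize.
  N25 sheds 130 L/s to N13: 130 each.
    N13: 40+130 = 170 > 130
  N26 sheds 190 L/s to N17, N8: 95 each.
    N17: 110+95 = 205 > 140
    N8: 40+95 = 135 > 90
Round 2 — N13, N17, N8 seize.
  N13 sheds 170 L/s: no online neighbours, lost.
  N17 sheds 205 L/s: no online neighbours, lost.
  N8 sheds 135 L/s to N14, N23: 67 each (1 lost).
    N14: 10+67 = 77 ≤ 80
    N23: 130+67 = 197 > 150
Round 3 — N23 seizes.
  N23 sheds 197 L/s: no online neighbours, lost.
No further seizures.

no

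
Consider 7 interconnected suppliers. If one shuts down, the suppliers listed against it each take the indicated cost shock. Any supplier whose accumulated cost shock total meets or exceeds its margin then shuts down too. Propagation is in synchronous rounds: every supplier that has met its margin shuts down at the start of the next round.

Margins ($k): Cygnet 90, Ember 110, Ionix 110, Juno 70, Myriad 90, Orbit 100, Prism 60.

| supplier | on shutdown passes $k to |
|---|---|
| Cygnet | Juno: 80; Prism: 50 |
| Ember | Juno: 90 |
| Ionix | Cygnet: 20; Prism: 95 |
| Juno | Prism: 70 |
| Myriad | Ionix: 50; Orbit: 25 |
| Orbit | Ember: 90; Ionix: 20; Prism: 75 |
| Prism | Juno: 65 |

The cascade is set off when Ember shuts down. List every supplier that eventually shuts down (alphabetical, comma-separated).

Ember, Juno, Prism

Round 1 — Ember shuts down (initial).
  Juno: +90 → 90 ≥ 70
Round 2 — Juno shuts down.
  Prism: +70 → 70 ≥ 60
Round 3 — Prism shuts down.
No further shutdowns.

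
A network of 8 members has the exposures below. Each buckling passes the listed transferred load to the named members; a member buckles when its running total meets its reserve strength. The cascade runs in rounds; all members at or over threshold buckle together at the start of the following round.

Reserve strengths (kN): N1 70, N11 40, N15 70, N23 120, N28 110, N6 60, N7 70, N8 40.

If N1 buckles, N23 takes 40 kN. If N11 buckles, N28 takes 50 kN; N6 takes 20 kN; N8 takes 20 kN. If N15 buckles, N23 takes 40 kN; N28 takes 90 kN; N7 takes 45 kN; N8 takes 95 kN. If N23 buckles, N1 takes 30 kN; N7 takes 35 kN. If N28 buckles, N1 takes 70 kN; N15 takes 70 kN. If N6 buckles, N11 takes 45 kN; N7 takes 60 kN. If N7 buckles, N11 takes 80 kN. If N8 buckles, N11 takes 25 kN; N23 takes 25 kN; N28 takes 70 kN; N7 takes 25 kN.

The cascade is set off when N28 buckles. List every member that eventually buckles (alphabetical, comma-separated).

N1, N11, N15, N28, N7, N8

Round 1 — N28 buckles (initial).
  N1: +70 → 70 ≥ 70
  N15: +70 → 70 ≥ 70
Round 2 — N1, N15 buckle.
  N23: +40+40 → 80 < 120
  N7: +45 → 45 < 70
  N8: +95 → 95 ≥ 40
Round 3 — N8 buckles.
  N11: +25 → 25 < 40
  N23: +25 → 105 < 120
  N7: +25 → 70 ≥ 70
Round 4 — N7 buckles.
  N11: +80 → 105 ≥ 40
Round 5 — N11 buckles.
  N6: +20 → 20 < 60
No further bucklings.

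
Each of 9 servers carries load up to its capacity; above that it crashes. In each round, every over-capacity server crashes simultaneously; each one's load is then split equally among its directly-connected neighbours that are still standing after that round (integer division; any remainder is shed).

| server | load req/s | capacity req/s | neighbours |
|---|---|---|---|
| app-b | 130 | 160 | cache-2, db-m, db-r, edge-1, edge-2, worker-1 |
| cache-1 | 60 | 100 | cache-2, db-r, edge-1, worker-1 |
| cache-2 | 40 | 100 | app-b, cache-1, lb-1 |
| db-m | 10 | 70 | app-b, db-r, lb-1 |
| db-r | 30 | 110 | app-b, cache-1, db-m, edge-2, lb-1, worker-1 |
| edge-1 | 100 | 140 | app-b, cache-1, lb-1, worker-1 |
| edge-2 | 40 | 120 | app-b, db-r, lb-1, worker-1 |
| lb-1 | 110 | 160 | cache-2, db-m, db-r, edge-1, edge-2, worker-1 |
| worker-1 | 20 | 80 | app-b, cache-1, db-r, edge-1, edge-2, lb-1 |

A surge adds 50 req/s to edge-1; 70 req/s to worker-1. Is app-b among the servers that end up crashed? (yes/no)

yes

Round 1 — edge-1 at 150 > 140; worker-1 at 90 > 80. edge-1, worker-1 crash.
  edge-1 sheds 150 req/s to app-b, cache-1, lb-1: 50 each.
    app-b: 130+50 = 180 > 160
    cache-1: 60+50 = 110 > 100
    lb-1: 110+50 = 160 ≤ 160
  worker-1 sheds 90 req/s to app-b, cache-1, db-r, edge-2, lb-1: 18 each.
    app-b: 180+18 = 198 > 160
    cache-1: 110+18 = 128 > 100
    db-r: 30+18 = 48 ≤ 110
    edge-2: 40+18 = 58 ≤ 120
    lb-1: 160+18 = 178 > 160
Round 2 — app-b, cache-1, lb-1 crash.
  app-b sheds 198 req/s to cache-2, db-m, db-r, edge-2: 49 each (2 lost).
    cache-2: 40+49 = 89 ≤ 100
    db-m: 10+49 = 59 ≤ 70
    db-r: 48+49 = 97 ≤ 110
    edge-2: 58+49 = 107 ≤ 120
  cache-1 sheds 128 req/s to cache-2, db-r: 64 each.
    cache-2: 89+64 = 153 > 100
    db-r: 97+64 = 161 > 110
  lb-1 sheds 178 req/s to cache-2, db-m, db-r, edge-2: 44 each (2 lost).
    cache-2: 153+44 = 197 > 100
    db-m: 59+44 = 103 > 70
    db-r: 161+44 = 205 > 110
    edge-2: 107+44 = 151 > 120
Round 3 — cache-2, db-m, db-r, edge-2 crash.
  cache-2 sheds 197 req/s: no online neighbours, lost.
  db-m sheds 103 req/s: no online neighbours, lost.
  db-r sheds 205 req/s: no online neighbours, lost.
  edge-2 sheds 151 req/s: no online neighbours, lost.
No further crashes.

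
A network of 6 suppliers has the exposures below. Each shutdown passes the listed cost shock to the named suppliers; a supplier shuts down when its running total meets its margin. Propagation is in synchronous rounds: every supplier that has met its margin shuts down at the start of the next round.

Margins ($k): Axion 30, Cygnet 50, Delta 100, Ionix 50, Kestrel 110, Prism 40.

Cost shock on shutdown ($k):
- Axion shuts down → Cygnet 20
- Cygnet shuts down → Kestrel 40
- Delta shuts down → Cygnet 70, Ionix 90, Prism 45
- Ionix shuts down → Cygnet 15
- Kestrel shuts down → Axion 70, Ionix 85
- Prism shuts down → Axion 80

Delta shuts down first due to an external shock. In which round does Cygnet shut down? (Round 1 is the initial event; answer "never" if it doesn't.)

2

Round 1 — Delta shuts down (initial).
  Cygnet: +70 → 70 ≥ 50
  Ionix: +90 → 90 ≥ 50
  Prism: +45 → 45 ≥ 40
Round 2 — Cygnet, Ionix, Prism shut down.
  Axion: +80 → 80 ≥ 30
  Kestrel: +40 → 40 < 110
Round 3 — Axion shuts down.
No further shutdowns.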